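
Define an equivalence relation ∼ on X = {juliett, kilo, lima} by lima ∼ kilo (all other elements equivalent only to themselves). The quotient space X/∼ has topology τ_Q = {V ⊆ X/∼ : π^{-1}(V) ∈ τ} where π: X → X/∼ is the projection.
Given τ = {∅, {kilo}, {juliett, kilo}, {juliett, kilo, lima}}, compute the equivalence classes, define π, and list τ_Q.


X/∼ = {[juliett], [kilo=lima]}; |τ_Q| = 2.

Equivalence classes: [juliett], [kilo=lima].
Quotient map π: X → X/∼ sends juliett ↦ [juliett], kilo ↦ [kilo=lima], lima ↦ [kilo=lima].
For each subset V ⊆ X/∼, compute π^{-1}(V) ⊆ X and check whether π^{-1}(V) ∈ τ. V is open in τ_Q iff π^{-1}(V) ∈ τ.
  V = {}: π^{-1}(V) = ∅ ∈ τ ✓.
  V = {[juliett]}: π^{-1}(V) = {juliett} ∉ τ ✗.
  V = {[kilo=lima]}: π^{-1}(V) = {kilo, lima} ∉ τ ✗.
  V = {[juliett], [kilo=lima]}: π^{-1}(V) = {juliett, kilo, lima} ∈ τ ✓.
Open sets in the quotient: τ_Q = {{}, {[juliett], [kilo=lima]}} (2 elements).


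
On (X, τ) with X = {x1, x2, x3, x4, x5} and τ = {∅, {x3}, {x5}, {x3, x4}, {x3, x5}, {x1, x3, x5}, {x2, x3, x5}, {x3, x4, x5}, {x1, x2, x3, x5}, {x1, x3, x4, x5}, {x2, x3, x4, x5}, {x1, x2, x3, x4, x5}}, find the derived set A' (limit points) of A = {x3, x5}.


A' = {x1, x2, x4}

For each x ∈ X, list the open sets U ∈ τ with x ∈ U, then check whether U ∩ (A ∖ {x}) ≠ ∅ for every such U.
  x = x1: opens ∋ x are {x1, x3, x5}, {x1, x2, x3, x5}, {x1, x3, x4, x5}, {x1, x2, x3, x4, x5}; each meets A ∖ {x1}, so x IS a limit point.
  x = x2: opens ∋ x are {x2, x3, x5}, {x1, x2, x3, x5}, {x2, x3, x4, x5}, {x1, x2, x3, x4, x5}; each meets A ∖ {x2}, so x IS a limit point.
  x = x3: open {x3} ∋ x has {x3} ∩ (A ∖ {x3}) = ∅, so x is NOT a limit point.
  x = x4: opens ∋ x are {x3, x4}, {x3, x4, x5}, {x1, x3, x4, x5}, {x2, x3, x4, x5}, {x1, x2, x3, x4, x5}; each meets A ∖ {x4}, so x IS a limit point.
  x = x5: open {x5} ∋ x has {x5} ∩ (A ∖ {x5}) = ∅, so x is NOT a limit point.
Collecting: A' = {x1, x2, x4}.


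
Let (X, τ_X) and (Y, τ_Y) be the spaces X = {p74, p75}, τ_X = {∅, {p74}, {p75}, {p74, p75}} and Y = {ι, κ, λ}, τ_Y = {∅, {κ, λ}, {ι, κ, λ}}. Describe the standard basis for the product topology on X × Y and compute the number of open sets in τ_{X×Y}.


Basis B = {∅ × ∅, {p74} × {κ, λ}, {p75} × {κ, λ}, {p74} × {ι, κ, λ}, {p75} × {ι, κ, λ}, {p74, p75} × {κ, λ}, {p74, p75} × {ι, κ, λ}}; |τ_{X×Y}| = 9.

Enumerate products U × V with U ∈ τ_X, V ∈ τ_Y (deduplicated):
  ∅ × ∅ = {} (∅)
  {p74} × {κ, λ} = {(p74,κ), (p74,λ)}
  {p75} × {κ, λ} = {(p75,κ), (p75,λ)}
  {p74} × {ι, κ, λ} = {(p74,ι), (p74,κ), (p74,λ)}
  {p75} × {ι, κ, λ} = {(p75,ι), (p75,κ), (p75,λ)}
  {p74, p75} × {κ, λ} = {(p74,κ), (p74,λ), (p75,κ), (p75,λ)}
  {p74, p75} × {ι, κ, λ} = {(p74,ι), (p74,κ), (p74,λ), (p75,ι), (p75,κ), (p75,λ)}
These 7 distinct sets form the basis B.
Close under arbitrary unions to get τ_{X×Y}; counting gives |τ_{X×Y}| = 9.


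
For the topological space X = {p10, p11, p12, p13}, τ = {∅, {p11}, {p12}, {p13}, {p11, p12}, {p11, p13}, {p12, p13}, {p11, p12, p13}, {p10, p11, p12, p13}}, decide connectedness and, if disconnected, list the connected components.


(X, τ) is connected.

Find clopen sets (U ∈ τ with X ∖ U ∈ τ):
  U = ∅, X ∖ U = {p10, p11, p12, p13} — both open, so U is clopen.
  U = {p10, p11, p12, p13}, X ∖ U = ∅ — both open, so U is clopen.
Only trivial clopens (∅ and X) exist, so (X, τ) is connected.
Compute connected components by grouping points that agree on all clopens:
  component: {p10, p11, p12, p13}


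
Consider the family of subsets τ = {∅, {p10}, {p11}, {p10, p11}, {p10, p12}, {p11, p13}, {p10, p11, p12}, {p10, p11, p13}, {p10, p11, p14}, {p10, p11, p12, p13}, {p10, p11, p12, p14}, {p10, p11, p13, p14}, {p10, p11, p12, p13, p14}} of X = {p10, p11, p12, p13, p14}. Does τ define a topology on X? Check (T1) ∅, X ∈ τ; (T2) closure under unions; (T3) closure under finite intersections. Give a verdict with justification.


τ IS a topology on X.

Axiom (T1): ∅ ∈ τ? Yes; X ∈ τ? Yes.
Axiom (T2/T3): check pairwise unions and intersections of members of τ.
All pairwise intersections and unions checked — each lies in τ. Therefore τ satisfies (T1), (T2), (T3): it IS a topology on X.


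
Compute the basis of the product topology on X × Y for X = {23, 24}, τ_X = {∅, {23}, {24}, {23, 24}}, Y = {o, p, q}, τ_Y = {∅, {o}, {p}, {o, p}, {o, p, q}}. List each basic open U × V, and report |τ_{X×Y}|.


Basis B = {∅ × ∅, {23} × {o}, {23} × {p}, {24} × {o}, {24} × {p}, {23} × {o, p}, {23, 24} × {o}, {23, 24} × {p}, {24} × {o, p}, {23} × {o, p, q}, {24} × {o, p, q}, {23, 24} × {o, p}, {23, 24} × {o, p, q}}; |τ_{X×Y}| = 25.

Enumerate products U × V with U ∈ τ_X, V ∈ τ_Y (deduplicated):
  ∅ × ∅ = {} (∅)
  {23} × {o} = {(23,o)}
  {23} × {p} = {(23,p)}
  {24} × {o} = {(24,o)}
  {24} × {p} = {(24,p)}
  {23} × {o, p} = {(23,o), (23,p)}
  {23, 24} × {o} = {(23,o), (24,o)}
  {23, 24} × {p} = {(23,p), (24,p)}
  {24} × {o, p} = {(24,o), (24,p)}
  {23} × {o, p, q} = {(23,o), (23,p), (23,q)}
  {24} × {o, p, q} = {(24,o), (24,p), (24,q)}
  {23, 24} × {o, p} = {(23,o), (23,p), (24,o), (24,p)}
  {23, 24} × {o, p, q} = {(23,o), (23,p), (23,q), (24,o), (24,p), (24,q)}
These 13 distinct sets form the basis B.
Close under arbitrary unions to get τ_{X×Y}; counting gives |τ_{X×Y}| = 25.


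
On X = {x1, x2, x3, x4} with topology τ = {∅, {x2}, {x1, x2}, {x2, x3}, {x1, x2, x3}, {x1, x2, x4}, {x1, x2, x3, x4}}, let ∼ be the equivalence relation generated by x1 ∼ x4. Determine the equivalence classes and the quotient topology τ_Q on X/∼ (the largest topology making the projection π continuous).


X/∼ = {[x1=x4], [x2], [x3]}; |τ_Q| = 5.

Equivalence classes: [x1=x4], [x2], [x3].
Quotient map π: X → X/∼ sends x1 ↦ [x1=x4], x2 ↦ [x2], x3 ↦ [x3], x4 ↦ [x1=x4].
For each subset V ⊆ X/∼, compute π^{-1}(V) ⊆ X and check whether π^{-1}(V) ∈ τ. V is open in τ_Q iff π^{-1}(V) ∈ τ.
  V = {}: π^{-1}(V) = ∅ ∈ τ ✓.
  V = {[x1=x4]}: π^{-1}(V) = {x1, x4} ∉ τ ✗.
  V = {[x2]}: π^{-1}(V) = {x2} ∈ τ ✓.
  V = {[x1=x4], [x2]}: π^{-1}(V) = {x1, x2, x4} ∈ τ ✓.
  V = {[x3]}: π^{-1}(V) = {x3} ∉ τ ✗.
  V = {[x1=x4], [x3]}: π^{-1}(V) = {x1, x3, x4} ∉ τ ✗.
  V = {[x2], [x3]}: π^{-1}(V) = {x2, x3} ∈ τ ✓.
  V = {[x1=x4], [x2], [x3]}: π^{-1}(V) = {x1, x2, x3, x4} ∈ τ ✓.
Open sets in the quotient: τ_Q = {{}, {[x2]}, {[x1=x4], [x2]}, {[x2], [x3]}, {[x1=x4], [x2], [x3]}} (5 elements).


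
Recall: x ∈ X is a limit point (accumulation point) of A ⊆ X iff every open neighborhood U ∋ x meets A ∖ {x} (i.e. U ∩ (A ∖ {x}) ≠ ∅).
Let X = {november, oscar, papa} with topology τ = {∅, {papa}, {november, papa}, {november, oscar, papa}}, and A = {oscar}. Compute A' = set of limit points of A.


A' = ∅

For each x ∈ X, list the open sets U ∈ τ with x ∈ U, then check whether U ∩ (A ∖ {x}) ≠ ∅ for every such U.
  x = november: open {november, papa} ∋ x has {november, papa} ∩ (A ∖ {november}) = ∅, so x is NOT a limit point.
  x = oscar: open {november, oscar, papa} ∋ x has {november, oscar, papa} ∩ (A ∖ {oscar}) = ∅, so x is NOT a limit point.
  x = papa: open {papa} ∋ x has {papa} ∩ (A ∖ {papa}) = ∅, so x is NOT a limit point.
Collecting: A' = ∅.


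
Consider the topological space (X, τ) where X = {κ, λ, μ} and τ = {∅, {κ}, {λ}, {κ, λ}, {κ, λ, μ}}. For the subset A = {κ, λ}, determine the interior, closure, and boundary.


int(A) = {κ, λ}, cl(A) = {κ, λ, μ}, ∂A = {μ}.

Closed sets in (X, τ) are complements of opens:
  closed(X, τ) = {∅, {μ}, {κ, μ}, {λ, μ}, {κ, λ, μ}}.
int(A) = ⋃ {U ∈ τ : U ⊆ A}. Opens contained in A: ∅, {κ}, {λ}, {κ, λ}.
Taking the union of these: int(A) = {κ, λ}.
cl(A) = ⋂ {C closed : A ⊆ C}. Closed sets containing A: {κ, λ, μ}.
Intersecting these: cl(A) = {κ, λ, μ}.
∂A = cl(A) ∖ int(A) = {κ, λ, μ} ∖ {κ, λ} = {μ}.


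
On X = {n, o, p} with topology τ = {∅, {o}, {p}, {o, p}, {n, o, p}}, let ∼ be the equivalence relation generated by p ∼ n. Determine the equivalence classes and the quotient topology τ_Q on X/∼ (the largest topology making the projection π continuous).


X/∼ = {[n=p], [o]}; |τ_Q| = 3.

Equivalence classes: [n=p], [o].
Quotient map π: X → X/∼ sends n ↦ [n=p], o ↦ [o], p ↦ [n=p].
For each subset V ⊆ X/∼, compute π^{-1}(V) ⊆ X and check whether π^{-1}(V) ∈ τ. V is open in τ_Q iff π^{-1}(V) ∈ τ.
  V = {}: π^{-1}(V) = ∅ ∈ τ ✓.
  V = {[n=p]}: π^{-1}(V) = {n, p} ∉ τ ✗.
  V = {[o]}: π^{-1}(V) = {o} ∈ τ ✓.
  V = {[n=p], [o]}: π^{-1}(V) = {n, o, p} ∈ τ ✓.
Open sets in the quotient: τ_Q = {{}, {[o]}, {[n=p], [o]}} (3 elements).


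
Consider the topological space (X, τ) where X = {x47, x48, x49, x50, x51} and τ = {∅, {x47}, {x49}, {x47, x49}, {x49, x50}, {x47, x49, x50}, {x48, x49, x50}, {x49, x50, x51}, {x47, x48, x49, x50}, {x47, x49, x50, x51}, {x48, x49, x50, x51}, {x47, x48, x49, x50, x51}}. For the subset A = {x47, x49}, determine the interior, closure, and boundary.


int(A) = {x47, x49}, cl(A) = {x47, x48, x49, x50, x51}, ∂A = {x48, x50, x51}.

Closed sets in (X, τ) are complements of opens:
  closed(X, τ) = {∅, {x47}, {x48}, {x51}, {x47, x48}, {x47, x51}, {x48, x51}, {x47, x48, x51}, {x48, x50, x51}, {x47, x48, x50, x51}, {x48, x49, x50, x51}, {x47, x48, x49, x50, x51}}.
int(A) = ⋃ {U ∈ τ : U ⊆ A}. Opens contained in A: ∅, {x47}, {x49}, {x47, x49}.
Taking the union of these: int(A) = {x47, x49}.
cl(A) = ⋂ {C closed : A ⊆ C}. Closed sets containing A: {x47, x48, x49, x50, x51}.
Intersecting these: cl(A) = {x47, x48, x49, x50, x51}.
∂A = cl(A) ∖ int(A) = {x47, x48, x49, x50, x51} ∖ {x47, x49} = {x48, x50, x51}.


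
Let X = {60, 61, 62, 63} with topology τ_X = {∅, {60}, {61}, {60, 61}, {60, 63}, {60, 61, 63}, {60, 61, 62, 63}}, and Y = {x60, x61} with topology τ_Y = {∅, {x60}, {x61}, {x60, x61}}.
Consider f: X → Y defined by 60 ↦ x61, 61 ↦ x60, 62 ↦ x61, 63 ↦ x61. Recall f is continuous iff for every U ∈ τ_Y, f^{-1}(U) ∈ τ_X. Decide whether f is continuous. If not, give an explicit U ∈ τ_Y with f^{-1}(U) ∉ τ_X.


f is NOT continuous.

Compute f^{-1}(U) for each U ∈ τ_Y:
  U = ∅: f^{-1}(U) = ∅ ∈ τ_X ✓.
  U = {x60}: f^{-1}(U) = {61} ∈ τ_X ✓.
  U = {x61}: f^{-1}(U) = {60, 62, 63} ∉ τ_X ✗.
  U = {x60, x61}: f^{-1}(U) = {60, 61, 62, 63} ∈ τ_X ✓.
Found U = {x61} with f^{-1}(U) = {60, 62, 63} not in τ_X. Therefore f is NOT continuous.


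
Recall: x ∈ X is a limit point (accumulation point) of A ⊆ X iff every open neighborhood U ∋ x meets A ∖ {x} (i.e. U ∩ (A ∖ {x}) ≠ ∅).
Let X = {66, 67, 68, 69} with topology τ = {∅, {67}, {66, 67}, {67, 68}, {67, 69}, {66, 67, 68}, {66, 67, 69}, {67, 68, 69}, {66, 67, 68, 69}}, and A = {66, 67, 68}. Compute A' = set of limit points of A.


A' = {66, 68, 69}

For each x ∈ X, list the open sets U ∈ τ with x ∈ U, then check whether U ∩ (A ∖ {x}) ≠ ∅ for every such U.
  x = 66: opens ∋ x are {66, 67}, {66, 67, 68}, {66, 67, 69}, {66, 67, 68, 69}; each meets A ∖ {66}, so x IS a limit point.
  x = 67: open {67} ∋ x has {67} ∩ (A ∖ {67}) = ∅, so x is NOT a limit point.
  x = 68: opens ∋ x are {67, 68}, {66, 67, 68}, {67, 68, 69}, {66, 67, 68, 69}; each meets A ∖ {68}, so x IS a limit point.
  x = 69: opens ∋ x are {67, 69}, {66, 67, 69}, {67, 68, 69}, {66, 67, 68, 69}; each meets A ∖ {69}, so x IS a limit point.
Collecting: A' = {66, 68, 69}.


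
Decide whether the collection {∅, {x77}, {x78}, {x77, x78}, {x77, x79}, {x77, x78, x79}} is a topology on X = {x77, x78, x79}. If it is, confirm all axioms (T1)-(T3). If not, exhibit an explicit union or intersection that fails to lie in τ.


τ IS a topology on X.

Axiom (T1): ∅ ∈ τ? Yes; X ∈ τ? Yes.
Axiom (T2/T3): check pairwise unions and intersections of members of τ.
All pairwise intersections and unions checked — each lies in τ. Therefore τ satisfies (T1), (T2), (T3): it IS a topology on X.


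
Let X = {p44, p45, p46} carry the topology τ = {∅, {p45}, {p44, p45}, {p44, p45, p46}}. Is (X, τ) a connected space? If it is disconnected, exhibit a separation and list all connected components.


(X, τ) is connected.

Find clopen sets (U ∈ τ with X ∖ U ∈ τ):
  U = ∅, X ∖ U = {p44, p45, p46} — both open, so U is clopen.
  U = {p44, p45, p46}, X ∖ U = ∅ — both open, so U is clopen.
Only trivial clopens (∅ and X) exist, so (X, τ) is connected.
Compute connected components by grouping points that agree on all clopens:
  component: {p44, p45, p46}


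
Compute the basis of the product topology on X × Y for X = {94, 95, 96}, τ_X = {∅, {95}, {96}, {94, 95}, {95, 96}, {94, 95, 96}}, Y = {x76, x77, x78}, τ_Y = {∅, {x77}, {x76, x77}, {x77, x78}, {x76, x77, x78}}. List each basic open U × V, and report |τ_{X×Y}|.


Basis B = {∅ × ∅, {95} × {x77}, {96} × {x77}, {94, 95} × {x77}, {95} × {x76, x77}, {95} × {x77, x78}, {95, 96} × {x77}, {96} × {x76, x77}, {96} × {x77, x78}, {94, 95, 96} × {x77}, {95} × {x76, x77, x78}, {96} × {x76, x77, x78}, {94, 95} × {x76, x77}, {94, 95} × {x77, x78}, {95, 96} × {x76, x77}, {95, 96} × {x77, x78}, {94, 95} × {x76, x77, x78}, {94, 95, 96} × {x76, x77}, {94, 95, 96} × {x77, x78}, {95, 96} × {x76, x77, x78}, {94, 95, 96} × {x76, x77, x78}}; |τ_{X×Y}| = 70.

Enumerate products U × V with U ∈ τ_X, V ∈ τ_Y (deduplicated):
  ∅ × ∅ = {} (∅)
  {95} × {x77} = {(95,x77)}
  {96} × {x77} = {(96,x77)}
  {94, 95} × {x77} = {(94,x77), (95,x77)}
  {95} × {x76, x77} = {(95,x76), (95,x77)}
  {95} × {x77, x78} = {(95,x77), (95,x78)}
  {95, 96} × {x77} = {(95,x77), (96,x77)}
  {96} × {x76, x77} = {(96,x76), (96,x77)}
  {96} × {x77, x78} = {(96,x77), (96,x78)}
  {94, 95, 96} × {x77} = {(94,x77), (95,x77), (96,x77)}
  {95} × {x76, x77, x78} = {(95,x76), (95,x77), (95,x78)}
  {96} × {x76, x77, x78} = {(96,x76), (96,x77), (96,x78)}
  {94, 95} × {x76, x77} = {(94,x76), (94,x77), (95,x76), (95,x77)}
  {94, 95} × {x77, x78} = {(94,x77), (94,x78), (95,x77), (95,x78)}
  {95, 96} × {x76, x77} = {(95,x76), (95,x77), (96,x76), (96,x77)}
  {95, 96} × {x77, x78} = {(95,x77), (95,x78), (96,x77), (96,x78)}
  {94, 95} × {x76, x77, x78} = {(94,x76), (94,x77), (94,x78), (95,x76), (95,x77), (95,x78)}
  {94, 95, 96} × {x76, x77} = {(94,x76), (94,x77), (95,x76), (95,x77), (96,x76), (96,x77)}
  {94, 95, 96} × {x77, x78} = {(94,x77), (94,x78), (95,x77), (95,x78), (96,x77), (96,x78)}
  {95, 96} × {x76, x77, x78} = {(95,x76), (95,x77), (95,x78), (96,x76), (96,x77), (96,x78)}
  {94, 95, 96} × {x76, x77, x78} = {(94,x76), (94,x77), (94,x78), (95,x76), (95,x77), (95,x78), (96,x76), (96,x77), (96,x78)}
These 21 distinct sets form the basis B.
Close under arbitrary unions to get τ_{X×Y}; counting gives |τ_{X×Y}| = 70.


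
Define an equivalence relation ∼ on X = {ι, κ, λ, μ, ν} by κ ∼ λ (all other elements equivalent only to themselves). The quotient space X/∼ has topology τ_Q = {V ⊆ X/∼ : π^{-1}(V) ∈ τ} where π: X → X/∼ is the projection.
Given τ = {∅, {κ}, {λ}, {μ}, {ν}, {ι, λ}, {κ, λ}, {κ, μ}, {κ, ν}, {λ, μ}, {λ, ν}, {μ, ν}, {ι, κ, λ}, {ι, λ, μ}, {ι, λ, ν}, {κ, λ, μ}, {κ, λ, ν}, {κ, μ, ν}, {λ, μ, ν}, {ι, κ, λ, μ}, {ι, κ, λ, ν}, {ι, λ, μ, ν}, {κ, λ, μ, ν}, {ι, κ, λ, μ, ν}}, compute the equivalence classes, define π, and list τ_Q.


X/∼ = {[ι], [κ=λ], [μ], [ν]}; |τ_Q| = 12.

Equivalence classes: [ι], [κ=λ], [μ], [ν].
Quotient map π: X → X/∼ sends ι ↦ [ι], κ ↦ [κ=λ], λ ↦ [κ=λ], μ ↦ [μ], ν ↦ [ν].
For each subset V ⊆ X/∼, compute π^{-1}(V) ⊆ X and check whether π^{-1}(V) ∈ τ. V is open in τ_Q iff π^{-1}(V) ∈ τ.
  V = {}: π^{-1}(V) = ∅ ∈ τ ✓.
  V = {[ι]}: π^{-1}(V) = {ι} ∉ τ ✗.
  V = {[κ=λ]}: π^{-1}(V) = {κ, λ} ∈ τ ✓.
  V = {[ι], [κ=λ]}: π^{-1}(V) = {ι, κ, λ} ∈ τ ✓.
  V = {[μ]}: π^{-1}(V) = {μ} ∈ τ ✓.
  V = {[ι], [μ]}: π^{-1}(V) = {ι, μ} ∉ τ ✗.
  V = {[κ=λ], [μ]}: π^{-1}(V) = {κ, λ, μ} ∈ τ ✓.
  V = {[ι], [κ=λ], [μ]}: π^{-1}(V) = {ι, κ, λ, μ} ∈ τ ✓.
  V = {[ν]}: π^{-1}(V) = {ν} ∈ τ ✓.
  V = {[ι], [ν]}: π^{-1}(V) = {ι, ν} ∉ τ ✗.
  V = {[κ=λ], [ν]}: π^{-1}(V) = {κ, λ, ν} ∈ τ ✓.
  V = {[ι], [κ=λ], [ν]}: π^{-1}(V) = {ι, κ, λ, ν} ∈ τ ✓.
  V = {[μ], [ν]}: π^{-1}(V) = {μ, ν} ∈ τ ✓.
  V = {[ι], [μ], [ν]}: π^{-1}(V) = {ι, μ, ν} ∉ τ ✗.
  V = {[κ=λ], [μ], [ν]}: π^{-1}(V) = {κ, λ, μ, ν} ∈ τ ✓.
  V = {[ι], [κ=λ], [μ], [ν]}: π^{-1}(V) = {ι, κ, λ, μ, ν} ∈ τ ✓.
Open sets in the quotient: τ_Q = {{}, {[κ=λ]}, {[ι], [κ=λ]}, {[μ]}, {[κ=λ], [μ]}, {[ι], [κ=λ], [μ]}, {[ν]}, {[κ=λ], [ν]}, {[ι], [κ=λ], [ν]}, {[μ], [ν]}, {[κ=λ], [μ], [ν]}, {[ι], [κ=λ], [μ], [ν]}} (12 elements).


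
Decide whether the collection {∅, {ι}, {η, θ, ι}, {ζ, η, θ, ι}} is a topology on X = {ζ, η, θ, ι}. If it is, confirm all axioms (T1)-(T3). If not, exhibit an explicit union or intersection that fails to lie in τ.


τ IS a topology on X.

Axiom (T1): ∅ ∈ τ? Yes; X ∈ τ? Yes.
Axiom (T2/T3): check pairwise unions and intersections of members of τ.
All pairwise intersections and unions checked — each lies in τ. Therefore τ satisfies (T1), (T2), (T3): it IS a topology on X.


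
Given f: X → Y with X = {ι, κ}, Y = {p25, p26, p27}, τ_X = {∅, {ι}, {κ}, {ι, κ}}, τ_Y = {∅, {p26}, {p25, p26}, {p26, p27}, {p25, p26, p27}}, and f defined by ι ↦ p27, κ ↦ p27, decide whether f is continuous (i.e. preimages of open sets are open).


f IS continuous.

Compute f^{-1}(U) for each U ∈ τ_Y:
  U = ∅: f^{-1}(U) = ∅ ∈ τ_X ✓.
  U = {p26}: f^{-1}(U) = ∅ ∈ τ_X ✓.
  U = {p25, p26}: f^{-1}(U) = ∅ ∈ τ_X ✓.
  U = {p26, p27}: f^{-1}(U) = {ι, κ} ∈ τ_X ✓.
  U = {p25, p26, p27}: f^{-1}(U) = {ι, κ} ∈ τ_X ✓.
Every preimage lies in τ_X, so f IS continuous.


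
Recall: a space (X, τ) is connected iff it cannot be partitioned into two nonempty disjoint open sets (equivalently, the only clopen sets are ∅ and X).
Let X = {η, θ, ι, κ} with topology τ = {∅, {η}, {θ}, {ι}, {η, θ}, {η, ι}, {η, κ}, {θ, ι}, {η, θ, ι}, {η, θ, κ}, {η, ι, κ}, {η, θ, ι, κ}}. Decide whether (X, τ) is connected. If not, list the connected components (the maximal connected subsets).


(X, τ) is disconnected; components = [{θ}, {ι}, {η, κ}].

Find clopen sets (U ∈ τ with X ∖ U ∈ τ):
  U = ∅, X ∖ U = {η, θ, ι, κ} — both open, so U is clopen.
  U = {θ}, X ∖ U = {η, ι, κ} — both open, so U is clopen.
  U = {ι}, X ∖ U = {η, θ, κ} — both open, so U is clopen.
  U = {η, κ}, X ∖ U = {θ, ι} — both open, so U is clopen.
  U = {θ, ι}, X ∖ U = {η, κ} — both open, so U is clopen.
  U = {η, θ, κ}, X ∖ U = {ι} — both open, so U is clopen.
  U = {η, ι, κ}, X ∖ U = {θ} — both open, so U is clopen.
  U = {η, θ, ι, κ}, X ∖ U = ∅ — both open, so U is clopen.
Nontrivial clopen(s) exist: e.g. {θ, ι}. So (X, τ) is disconnected.
Compute connected components by grouping points that agree on all clopens:
  component: {θ}
  component: {ι}
  component: {η, κ}


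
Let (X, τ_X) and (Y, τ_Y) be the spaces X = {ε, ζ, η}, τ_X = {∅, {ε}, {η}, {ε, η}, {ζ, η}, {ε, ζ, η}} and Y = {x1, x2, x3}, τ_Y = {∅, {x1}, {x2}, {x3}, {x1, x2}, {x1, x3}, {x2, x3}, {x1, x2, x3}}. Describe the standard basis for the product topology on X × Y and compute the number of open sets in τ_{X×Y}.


Basis B = {∅ × ∅, {ε} × {x1}, {ε} × {x2}, {ε} × {x3}, {η} × {x1}, {η} × {x2}, {η} × {x3}, {ε} × {x1, x2}, {ε} × {x1, x3}, {ε, η} × {x1}, {ε} × {x2, x3}, {ε, η} × {x2}, {ε, η} × {x3}, {ζ, η} × {x1}, {ζ, η} × {x2}, {ζ, η} × {x3}, {η} × {x1, x2}, {η} × {x1, x3}, {η} × {x2, x3}, {ε} × {x1, x2, x3}, {ε, ζ, η} × {x1}, {ε, ζ, η} × {x2}, {ε, ζ, η} × {x3}, {η} × {x1, x2, x3}, {ε, η} × {x1, x2}, {ε, η} × {x1, x3}, {ε, η} × {x2, x3}, {ζ, η} × {x1, x2}, {ζ, η} × {x1, x3}, {ζ, η} × {x2, x3}, {ε, η} × {x1, x2, x3}, {ε, ζ, η} × {x1, x2}, {ε, ζ, η} × {x1, x3}, {ε, ζ, η} × {x2, x3}, {ζ, η} × {x1, x2, x3}, {ε, ζ, η} × {x1, x2, x3}}; |τ_{X×Y}| = 216.

Enumerate products U × V with U ∈ τ_X, V ∈ τ_Y (deduplicated):
  ∅ × ∅ = {} (∅)
  {ε} × {x1} = {(ε,x1)}
  {ε} × {x2} = {(ε,x2)}
  {ε} × {x3} = {(ε,x3)}
  {η} × {x1} = {(η,x1)}
  {η} × {x2} = {(η,x2)}
  {η} × {x3} = {(η,x3)}
  {ε} × {x1, x2} = {(ε,x1), (ε,x2)}
  {ε} × {x1, x3} = {(ε,x1), (ε,x3)}
  {ε, η} × {x1} = {(ε,x1), (η,x1)}
  {ε} × {x2, x3} = {(ε,x2), (ε,x3)}
  {ε, η} × {x2} = {(ε,x2), (η,x2)}
  {ε, η} × {x3} = {(ε,x3), (η,x3)}
  {ζ, η} × {x1} = {(ζ,x1), (η,x1)}
  {ζ, η} × {x2} = {(ζ,x2), (η,x2)}
  {ζ, η} × {x3} = {(ζ,x3), (η,x3)}
  {η} × {x1, x2} = {(η,x1), (η,x2)}
  {η} × {x1, x3} = {(η,x1), (η,x3)}
  {η} × {x2, x3} = {(η,x2), (η,x3)}
  {ε} × {x1, x2, x3} = {(ε,x1), (ε,x2), (ε,x3)}
  {ε, ζ, η} × {x1} = {(ε,x1), (ζ,x1), (η,x1)}
  {ε, ζ, η} × {x2} = {(ε,x2), (ζ,x2), (η,x2)}
  {ε, ζ, η} × {x3} = {(ε,x3), (ζ,x3), (η,x3)}
  {η} × {x1, x2, x3} = {(η,x1), (η,x2), (η,x3)}
  {ε, η} × {x1, x2} = {(ε,x1), (ε,x2), (η,x1), (η,x2)}
  {ε, η} × {x1, x3} = {(ε,x1), (ε,x3), (η,x1), (η,x3)}
  {ε, η} × {x2, x3} = {(ε,x2), (ε,x3), (η,x2), (η,x3)}
  {ζ, η} × {x1, x2} = {(ζ,x1), (ζ,x2), (η,x1), (η,x2)}
  {ζ, η} × {x1, x3} = {(ζ,x1), (ζ,x3), (η,x1), (η,x3)}
  {ζ, η} × {x2, x3} = {(ζ,x2), (ζ,x3), (η,x2), (η,x3)}
  {ε, η} × {x1, x2, x3} = {(ε,x1), (ε,x2), (ε,x3), (η,x1), (η,x2), (η,x3)}
  {ε, ζ, η} × {x1, x2} = {(ε,x1), (ε,x2), (ζ,x1), (ζ,x2), (η,x1), (η,x2)}
  {ε, ζ, η} × {x1, x3} = {(ε,x1), (ε,x3), (ζ,x1), (ζ,x3), (η,x1), (η,x3)}
  {ε, ζ, η} × {x2, x3} = {(ε,x2), (ε,x3), (ζ,x2), (ζ,x3), (η,x2), (η,x3)}
  {ζ, η} × {x1, x2, x3} = {(ζ,x1), (ζ,x2), (ζ,x3), (η,x1), (η,x2), (η,x3)}
  {ε, ζ, η} × {x1, x2, x3} = {(ε,x1), (ε,x2), (ε,x3), (ζ,x1), (ζ,x2), (ζ,x3), (η,x1), (η,x2), (η,x3)}
These 36 distinct sets form the basis B.
Close under arbitrary unions to get τ_{X×Y}; counting gives |τ_{X×Y}| = 216.


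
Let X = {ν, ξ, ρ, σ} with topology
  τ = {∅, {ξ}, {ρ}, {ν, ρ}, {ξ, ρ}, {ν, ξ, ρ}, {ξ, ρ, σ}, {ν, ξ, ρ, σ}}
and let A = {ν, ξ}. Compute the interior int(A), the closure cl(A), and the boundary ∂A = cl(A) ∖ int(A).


int(A) = {ξ}, cl(A) = {ν, ξ, σ}, ∂A = {ν, σ}.

Closed sets in (X, τ) are complements of opens:
  closed(X, τ) = {∅, {ν}, {σ}, {ν, σ}, {ξ, σ}, {ν, ξ, σ}, {ν, ρ, σ}, {ν, ξ, ρ, σ}}.
int(A) = ⋃ {U ∈ τ : U ⊆ A}. Opens contained in A: ∅, {ξ}.
Taking the union of these: int(A) = {ξ}.
cl(A) = ⋂ {C closed : A ⊆ C}. Closed sets containing A: {ν, ξ, σ}, {ν, ξ, ρ, σ}.
Intersecting these: cl(A) = {ν, ξ, σ}.
∂A = cl(A) ∖ int(A) = {ν, ξ, σ} ∖ {ξ} = {ν, σ}.


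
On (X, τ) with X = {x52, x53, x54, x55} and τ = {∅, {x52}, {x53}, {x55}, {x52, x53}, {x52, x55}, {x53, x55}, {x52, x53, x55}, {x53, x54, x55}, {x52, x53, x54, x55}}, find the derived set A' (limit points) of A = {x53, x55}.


A' = {x54}

For each x ∈ X, list the open sets U ∈ τ with x ∈ U, then check whether U ∩ (A ∖ {x}) ≠ ∅ for every such U.
  x = x52: open {x52} ∋ x has {x52} ∩ (A ∖ {x52}) = ∅, so x is NOT a limit point.
  x = x53: open {x53} ∋ x has {x53} ∩ (A ∖ {x53}) = ∅, so x is NOT a limit point.
  x = x54: opens ∋ x are {x53, x54, x55}, {x52, x53, x54, x55}; each meets A ∖ {x54}, so x IS a limit point.
  x = x55: open {x55} ∋ x has {x55} ∩ (A ∖ {x55}) = ∅, so x is NOT a limit point.
Collecting: A' = {x54}.


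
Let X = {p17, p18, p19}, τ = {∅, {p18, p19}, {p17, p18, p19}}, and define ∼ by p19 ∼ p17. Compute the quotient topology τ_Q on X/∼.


X/∼ = {[p17=p19], [p18]}; |τ_Q| = 2.

Equivalence classes: [p17=p19], [p18].
Quotient map π: X → X/∼ sends p17 ↦ [p17=p19], p18 ↦ [p18], p19 ↦ [p17=p19].
For each subset V ⊆ X/∼, compute π^{-1}(V) ⊆ X and check whether π^{-1}(V) ∈ τ. V is open in τ_Q iff π^{-1}(V) ∈ τ.
  V = {}: π^{-1}(V) = ∅ ∈ τ ✓.
  V = {[p17=p19]}: π^{-1}(V) = {p17, p19} ∉ τ ✗.
  V = {[p18]}: π^{-1}(V) = {p18} ∉ τ ✗.
  V = {[p17=p19], [p18]}: π^{-1}(V) = {p17, p18, p19} ∈ τ ✓.
Open sets in the quotient: τ_Q = {{}, {[p17=p19], [p18]}} (2 elements).


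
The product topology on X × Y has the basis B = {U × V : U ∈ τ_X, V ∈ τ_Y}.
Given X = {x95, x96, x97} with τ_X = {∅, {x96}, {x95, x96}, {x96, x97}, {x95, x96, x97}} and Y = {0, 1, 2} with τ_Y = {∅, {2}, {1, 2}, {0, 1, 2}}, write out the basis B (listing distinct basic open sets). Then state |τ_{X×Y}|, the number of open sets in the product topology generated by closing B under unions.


Basis B = {∅ × ∅, {x96} × {2}, {x95, x96} × {2}, {x96} × {1, 2}, {x96, x97} × {2}, {x95, x96, x97} × {2}, {x96} × {0, 1, 2}, {x95, x96} × {1, 2}, {x96, x97} × {1, 2}, {x95, x96} × {0, 1, 2}, {x95, x96, x97} × {1, 2}, {x96, x97} × {0, 1, 2}, {x95, x96, x97} × {0, 1, 2}}; |τ_{X×Y}| = 30.

Enumerate products U × V with U ∈ τ_X, V ∈ τ_Y (deduplicated):
  ∅ × ∅ = {} (∅)
  {x96} × {2} = {(x96,2)}
  {x95, x96} × {2} = {(x95,2), (x96,2)}
  {x96} × {1, 2} = {(x96,1), (x96,2)}
  {x96, x97} × {2} = {(x96,2), (x97,2)}
  {x95, x96, x97} × {2} = {(x95,2), (x96,2), (x97,2)}
  {x96} × {0, 1, 2} = {(x96,0), (x96,1), (x96,2)}
  {x95, x96} × {1, 2} = {(x95,1), (x95,2), (x96,1), (x96,2)}
  {x96, x97} × {1, 2} = {(x96,1), (x96,2), (x97,1), (x97,2)}
  {x95, x96} × {0, 1, 2} = {(x95,0), (x95,1), (x95,2), (x96,0), (x96,1), (x96,2)}
  {x95, x96, x97} × {1, 2} = {(x95,1), (x95,2), (x96,1), (x96,2), (x97,1), (x97,2)}
  {x96, x97} × {0, 1, 2} = {(x96,0), (x96,1), (x96,2), (x97,0), (x97,1), (x97,2)}
  {x95, x96, x97} × {0, 1, 2} = {(x95,0), (x95,1), (x95,2), (x96,0), (x96,1), (x96,2), (x97,0), (x97,1), (x97,2)}
These 13 distinct sets form the basis B.
Close under arbitrary unions to get τ_{X×Y}; counting gives |τ_{X×Y}| = 30.


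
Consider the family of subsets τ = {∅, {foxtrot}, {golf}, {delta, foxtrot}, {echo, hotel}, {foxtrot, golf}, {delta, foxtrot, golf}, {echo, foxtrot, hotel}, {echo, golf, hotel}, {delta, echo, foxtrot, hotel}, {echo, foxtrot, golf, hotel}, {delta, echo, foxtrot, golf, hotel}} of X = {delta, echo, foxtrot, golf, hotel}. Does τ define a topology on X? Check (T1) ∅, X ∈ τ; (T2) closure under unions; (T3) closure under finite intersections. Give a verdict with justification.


τ IS a topology on X.

Axiom (T1): ∅ ∈ τ? Yes; X ∈ τ? Yes.
Axiom (T2/T3): check pairwise unions and intersections of members of τ.
All pairwise intersections and unions checked — each lies in τ. Therefore τ satisfies (T1), (T2), (T3): it IS a topology on X.


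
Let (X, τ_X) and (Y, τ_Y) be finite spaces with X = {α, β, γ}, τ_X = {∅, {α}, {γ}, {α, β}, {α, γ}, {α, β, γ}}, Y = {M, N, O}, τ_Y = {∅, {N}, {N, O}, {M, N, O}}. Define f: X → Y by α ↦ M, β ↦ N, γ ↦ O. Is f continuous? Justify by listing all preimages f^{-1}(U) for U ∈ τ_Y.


f is NOT continuous.

Compute f^{-1}(U) for each U ∈ τ_Y:
  U = ∅: f^{-1}(U) = ∅ ∈ τ_X ✓.
  U = {N}: f^{-1}(U) = {β} ∉ τ_X ✗.
  U = {N, O}: f^{-1}(U) = {β, γ} ∉ τ_X ✗.
  U = {M, N, O}: f^{-1}(U) = {α, β, γ} ∈ τ_X ✓.
Found U = {N} with f^{-1}(U) = {β} not in τ_X. Therefore f is NOT continuous.


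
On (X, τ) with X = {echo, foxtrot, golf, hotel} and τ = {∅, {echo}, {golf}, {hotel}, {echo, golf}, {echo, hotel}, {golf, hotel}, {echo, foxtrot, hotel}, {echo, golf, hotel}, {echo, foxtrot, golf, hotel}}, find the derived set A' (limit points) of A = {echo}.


A' = {foxtrot}

For each x ∈ X, list the open sets U ∈ τ with x ∈ U, then check whether U ∩ (A ∖ {x}) ≠ ∅ for every such U.
  x = echo: open {echo} ∋ x has {echo} ∩ (A ∖ {echo}) = ∅, so x is NOT a limit point.
  x = foxtrot: opens ∋ x are {echo, foxtrot, hotel}, {echo, foxtrot, golf, hotel}; each meets A ∖ {foxtrot}, so x IS a limit point.
  x = golf: open {golf} ∋ x has {golf} ∩ (A ∖ {golf}) = ∅, so x is NOT a limit point.
  x = hotel: open {hotel} ∋ x has {hotel} ∩ (A ∖ {hotel}) = ∅, so x is NOT a limit point.
Collecting: A' = {foxtrot}.


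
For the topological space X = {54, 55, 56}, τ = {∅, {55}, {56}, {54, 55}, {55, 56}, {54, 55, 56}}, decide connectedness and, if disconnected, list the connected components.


(X, τ) is disconnected; components = [{56}, {54, 55}].

Find clopen sets (U ∈ τ with X ∖ U ∈ τ):
  U = ∅, X ∖ U = {54, 55, 56} — both open, so U is clopen.
  U = {56}, X ∖ U = {54, 55} — both open, so U is clopen.
  U = {54, 55}, X ∖ U = {56} — both open, so U is clopen.
  U = {54, 55, 56}, X ∖ U = ∅ — both open, so U is clopen.
Nontrivial clopen(s) exist: e.g. {56}. So (X, τ) is disconnected.
Compute connected components by grouping points that agree on all clopens:
  component: {56}
  component: {54, 55}


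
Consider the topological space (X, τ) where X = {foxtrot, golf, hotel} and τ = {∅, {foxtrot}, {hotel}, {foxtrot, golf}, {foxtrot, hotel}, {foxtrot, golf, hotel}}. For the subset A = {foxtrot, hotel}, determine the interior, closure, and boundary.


int(A) = {foxtrot, hotel}, cl(A) = {foxtrot, golf, hotel}, ∂A = {golf}.

Closed sets in (X, τ) are complements of opens:
  closed(X, τ) = {∅, {golf}, {hotel}, {foxtrot, golf}, {golf, hotel}, {foxtrot, golf, hotel}}.
int(A) = ⋃ {U ∈ τ : U ⊆ A}. Opens contained in A: ∅, {foxtrot}, {hotel}, {foxtrot, hotel}.
Taking the union of these: int(A) = {foxtrot, hotel}.
cl(A) = ⋂ {C closed : A ⊆ C}. Closed sets containing A: {foxtrot, golf, hotel}.
Intersecting these: cl(A) = {foxtrot, golf, hotel}.
∂A = cl(A) ∖ int(A) = {foxtrot, golf, hotel} ∖ {foxtrot, hotel} = {golf}.


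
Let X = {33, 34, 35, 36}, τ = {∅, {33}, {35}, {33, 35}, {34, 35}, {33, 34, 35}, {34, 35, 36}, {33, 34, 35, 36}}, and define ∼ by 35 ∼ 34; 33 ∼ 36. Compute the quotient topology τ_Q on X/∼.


X/∼ = {[33=36], [34=35]}; |τ_Q| = 3.

Equivalence classes: [33=36], [34=35].
Quotient map π: X → X/∼ sends 33 ↦ [33=36], 34 ↦ [34=35], 35 ↦ [34=35], 36 ↦ [33=36].
For each subset V ⊆ X/∼, compute π^{-1}(V) ⊆ X and check whether π^{-1}(V) ∈ τ. V is open in τ_Q iff π^{-1}(V) ∈ τ.
  V = {}: π^{-1}(V) = ∅ ∈ τ ✓.
  V = {[33=36]}: π^{-1}(V) = {33, 36} ∉ τ ✗.
  V = {[34=35]}: π^{-1}(V) = {34, 35} ∈ τ ✓.
  V = {[33=36], [34=35]}: π^{-1}(V) = {33, 34, 35, 36} ∈ τ ✓.
Open sets in the quotient: τ_Q = {{}, {[34=35]}, {[33=36], [34=35]}} (3 elements).


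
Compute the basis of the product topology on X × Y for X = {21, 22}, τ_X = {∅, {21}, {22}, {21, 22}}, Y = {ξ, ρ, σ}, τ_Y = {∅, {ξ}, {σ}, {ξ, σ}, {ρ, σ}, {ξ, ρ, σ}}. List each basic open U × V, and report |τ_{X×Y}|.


Basis B = {∅ × ∅, {21} × {ξ}, {21} × {σ}, {22} × {ξ}, {22} × {σ}, {21} × {ξ, σ}, {21, 22} × {ξ}, {21} × {ρ, σ}, {21, 22} × {σ}, {22} × {ξ, σ}, {22} × {ρ, σ}, {21} × {ξ, ρ, σ}, {22} × {ξ, ρ, σ}, {21, 22} × {ξ, σ}, {21, 22} × {ρ, σ}, {21, 22} × {ξ, ρ, σ}}; |τ_{X×Y}| = 36.

Enumerate products U × V with U ∈ τ_X, V ∈ τ_Y (deduplicated):
  ∅ × ∅ = {} (∅)
  {21} × {ξ} = {(21,ξ)}
  {21} × {σ} = {(21,σ)}
  {22} × {ξ} = {(22,ξ)}
  {22} × {σ} = {(22,σ)}
  {21} × {ξ, σ} = {(21,ξ), (21,σ)}
  {21, 22} × {ξ} = {(21,ξ), (22,ξ)}
  {21} × {ρ, σ} = {(21,ρ), (21,σ)}
  {21, 22} × {σ} = {(21,σ), (22,σ)}
  {22} × {ξ, σ} = {(22,ξ), (22,σ)}
  {22} × {ρ, σ} = {(22,ρ), (22,σ)}
  {21} × {ξ, ρ, σ} = {(21,ξ), (21,ρ), (21,σ)}
  {22} × {ξ, ρ, σ} = {(22,ξ), (22,ρ), (22,σ)}
  {21, 22} × {ξ, σ} = {(21,ξ), (21,σ), (22,ξ), (22,σ)}
  {21, 22} × {ρ, σ} = {(21,ρ), (21,σ), (22,ρ), (22,σ)}
  {21, 22} × {ξ, ρ, σ} = {(21,ξ), (21,ρ), (21,σ), (22,ξ), (22,ρ), (22,σ)}
These 16 distinct sets form the basis B.
Close under arbitrary unions to get τ_{X×Y}; counting gives |τ_{X×Y}| = 36.


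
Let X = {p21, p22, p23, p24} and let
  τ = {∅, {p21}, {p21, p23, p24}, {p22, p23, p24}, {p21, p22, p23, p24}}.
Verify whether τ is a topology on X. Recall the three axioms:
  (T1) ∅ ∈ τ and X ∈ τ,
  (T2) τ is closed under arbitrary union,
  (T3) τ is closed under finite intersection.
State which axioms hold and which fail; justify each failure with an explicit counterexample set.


τ is NOT a topology on X.

Axiom (T1): ∅ ∈ τ? Yes; X ∈ τ? Yes.
Axiom (T2/T3): check pairwise unions and intersections of members of τ.
Counterexample for (T3): {p21, p23, p24} ∩ {p22, p23, p24} = {p23, p24} ∉ τ. Therefore τ is NOT a topology.


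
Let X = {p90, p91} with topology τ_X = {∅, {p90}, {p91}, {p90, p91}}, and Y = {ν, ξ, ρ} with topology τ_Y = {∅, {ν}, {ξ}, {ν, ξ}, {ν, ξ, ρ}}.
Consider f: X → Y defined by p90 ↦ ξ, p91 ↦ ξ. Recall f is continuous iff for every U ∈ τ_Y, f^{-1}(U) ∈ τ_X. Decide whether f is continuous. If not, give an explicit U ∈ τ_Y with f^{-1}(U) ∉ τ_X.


f IS continuous.

Compute f^{-1}(U) for each U ∈ τ_Y:
  U = ∅: f^{-1}(U) = ∅ ∈ τ_X ✓.
  U = {ν}: f^{-1}(U) = ∅ ∈ τ_X ✓.
  U = {ξ}: f^{-1}(U) = {p90, p91} ∈ τ_X ✓.
  U = {ν, ξ}: f^{-1}(U) = {p90, p91} ∈ τ_X ✓.
  U = {ν, ξ, ρ}: f^{-1}(U) = {p90, p91} ∈ τ_X ✓.
Every preimage lies in τ_X, so f IS continuous.


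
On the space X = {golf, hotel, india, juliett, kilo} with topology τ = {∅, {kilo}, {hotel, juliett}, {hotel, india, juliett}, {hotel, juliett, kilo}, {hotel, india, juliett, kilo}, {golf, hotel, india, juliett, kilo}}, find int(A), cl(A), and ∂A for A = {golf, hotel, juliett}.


int(A) = {hotel, juliett}, cl(A) = {golf, hotel, india, juliett}, ∂A = {golf, india}.

Closed sets in (X, τ) are complements of opens:
  closed(X, τ) = {∅, {golf}, {golf, india}, {golf, kilo}, {golf, india, kilo}, {golf, hotel, india, juliett}, {golf, hotel, india, juliett, kilo}}.
int(A) = ⋃ {U ∈ τ : U ⊆ A}. Opens contained in A: ∅, {hotel, juliett}.
Taking the union of these: int(A) = {hotel, juliett}.
cl(A) = ⋂ {C closed : A ⊆ C}. Closed sets containing A: {golf, hotel, india, juliett}, {golf, hotel, india, juliett, kilo}.
Intersecting these: cl(A) = {golf, hotel, india, juliett}.
∂A = cl(A) ∖ int(A) = {golf, hotel, india, juliett} ∖ {hotel, juliett} = {golf, india}.


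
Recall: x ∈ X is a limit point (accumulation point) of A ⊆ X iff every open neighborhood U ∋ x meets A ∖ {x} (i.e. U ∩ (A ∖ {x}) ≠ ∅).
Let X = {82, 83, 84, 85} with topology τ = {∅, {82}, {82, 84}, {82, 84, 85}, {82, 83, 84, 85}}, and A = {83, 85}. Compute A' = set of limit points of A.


A' = {83}

For each x ∈ X, list the open sets U ∈ τ with x ∈ U, then check whether U ∩ (A ∖ {x}) ≠ ∅ for every such U.
  x = 82: open {82} ∋ x has {82} ∩ (A ∖ {82}) = ∅, so x is NOT a limit point.
  x = 83: opens ∋ x are {82, 83, 84, 85}; each meets A ∖ {83}, so x IS a limit point.
  x = 84: open {82, 84} ∋ x has {82, 84} ∩ (A ∖ {84}) = ∅, so x is NOT a limit point.
  x = 85: open {82, 84, 85} ∋ x has {82, 84, 85} ∩ (A ∖ {85}) = ∅, so x is NOT a limit point.
Collecting: A' = {83}.


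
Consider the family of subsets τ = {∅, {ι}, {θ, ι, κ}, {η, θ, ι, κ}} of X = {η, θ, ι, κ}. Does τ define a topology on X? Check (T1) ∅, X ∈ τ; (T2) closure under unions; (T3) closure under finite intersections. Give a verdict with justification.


τ IS a topology on X.

Axiom (T1): ∅ ∈ τ? Yes; X ∈ τ? Yes.
Axiom (T2/T3): check pairwise unions and intersections of members of τ.
All pairwise intersections and unions checked — each lies in τ. Therefore τ satisfies (T1), (T2), (T3): it IS a topology on X.


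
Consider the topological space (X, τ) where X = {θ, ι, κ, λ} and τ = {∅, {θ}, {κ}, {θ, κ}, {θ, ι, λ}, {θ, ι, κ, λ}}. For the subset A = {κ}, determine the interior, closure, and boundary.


int(A) = {κ}, cl(A) = {κ}, ∂A = ∅.

Closed sets in (X, τ) are complements of opens:
  closed(X, τ) = {∅, {κ}, {ι, λ}, {θ, ι, λ}, {ι, κ, λ}, {θ, ι, κ, λ}}.
int(A) = ⋃ {U ∈ τ : U ⊆ A}. Opens contained in A: ∅, {κ}.
Taking the union of these: int(A) = {κ}.
cl(A) = ⋂ {C closed : A ⊆ C}. Closed sets containing A: {κ}, {ι, κ, λ}, {θ, ι, κ, λ}.
Intersecting these: cl(A) = {κ}.
∂A = cl(A) ∖ int(A) = {κ} ∖ {κ} = ∅.


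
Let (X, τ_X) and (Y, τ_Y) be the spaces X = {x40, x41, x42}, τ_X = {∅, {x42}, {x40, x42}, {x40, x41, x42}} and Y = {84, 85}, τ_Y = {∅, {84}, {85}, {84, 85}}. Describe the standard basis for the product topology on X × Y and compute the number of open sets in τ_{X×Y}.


Basis B = {∅ × ∅, {x42} × {84}, {x42} × {85}, {x40, x42} × {84}, {x40, x42} × {85}, {x42} × {84, 85}, {x40, x41, x42} × {84}, {x40, x41, x42} × {85}, {x40, x42} × {84, 85}, {x40, x41, x42} × {84, 85}}; |τ_{X×Y}| = 16.

Enumerate products U × V with U ∈ τ_X, V ∈ τ_Y (deduplicated):
  ∅ × ∅ = {} (∅)
  {x42} × {84} = {(x42,84)}
  {x42} × {85} = {(x42,85)}
  {x40, x42} × {84} = {(x40,84), (x42,84)}
  {x40, x42} × {85} = {(x40,85), (x42,85)}
  {x42} × {84, 85} = {(x42,84), (x42,85)}
  {x40, x41, x42} × {84} = {(x40,84), (x41,84), (x42,84)}
  {x40, x41, x42} × {85} = {(x40,85), (x41,85), (x42,85)}
  {x40, x42} × {84, 85} = {(x40,84), (x40,85), (x42,84), (x42,85)}
  {x40, x41, x42} × {84, 85} = {(x40,84), (x40,85), (x41,84), (x41,85), (x42,84), (x42,85)}
These 10 distinct sets form the basis B.
Close under arbitrary unions to get τ_{X×Y}; counting gives |τ_{X×Y}| = 16.


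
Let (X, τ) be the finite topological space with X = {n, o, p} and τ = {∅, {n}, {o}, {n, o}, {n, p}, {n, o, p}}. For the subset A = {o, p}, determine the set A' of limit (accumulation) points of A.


A' = ∅

For each x ∈ X, list the open sets U ∈ τ with x ∈ U, then check whether U ∩ (A ∖ {x}) ≠ ∅ for every such U.
  x = n: open {n} ∋ x has {n} ∩ (A ∖ {n}) = ∅, so x is NOT a limit point.
  x = o: open {o} ∋ x has {o} ∩ (A ∖ {o}) = ∅, so x is NOT a limit point.
  x = p: open {n, p} ∋ x has {n, p} ∩ (A ∖ {p}) = ∅, so x is NOT a limit point.
Collecting: A' = ∅.


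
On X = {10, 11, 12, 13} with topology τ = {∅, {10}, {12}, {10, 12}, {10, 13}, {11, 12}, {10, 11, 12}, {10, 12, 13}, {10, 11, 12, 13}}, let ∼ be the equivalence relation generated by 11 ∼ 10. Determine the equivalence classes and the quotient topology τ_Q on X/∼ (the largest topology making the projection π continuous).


X/∼ = {[10=11], [12], [13]}; |τ_Q| = 4.

Equivalence classes: [10=11], [12], [13].
Quotient map π: X → X/∼ sends 10 ↦ [10=11], 11 ↦ [10=11], 12 ↦ [12], 13 ↦ [13].
For each subset V ⊆ X/∼, compute π^{-1}(V) ⊆ X and check whether π^{-1}(V) ∈ τ. V is open in τ_Q iff π^{-1}(V) ∈ τ.
  V = {}: π^{-1}(V) = ∅ ∈ τ ✓.
  V = {[10=11]}: π^{-1}(V) = {10, 11} ∉ τ ✗.
  V = {[12]}: π^{-1}(V) = {12} ∈ τ ✓.
  V = {[10=11], [12]}: π^{-1}(V) = {10, 11, 12} ∈ τ ✓.
  V = {[13]}: π^{-1}(V) = {13} ∉ τ ✗.
  V = {[10=11], [13]}: π^{-1}(V) = {10, 11, 13} ∉ τ ✗.
  V = {[12], [13]}: π^{-1}(V) = {12, 13} ∉ τ ✗.
  V = {[10=11], [12], [13]}: π^{-1}(V) = {10, 11, 12, 13} ∈ τ ✓.
Open sets in the quotient: τ_Q = {{}, {[12]}, {[10=11], [12]}, {[10=11], [12], [13]}} (4 elements).


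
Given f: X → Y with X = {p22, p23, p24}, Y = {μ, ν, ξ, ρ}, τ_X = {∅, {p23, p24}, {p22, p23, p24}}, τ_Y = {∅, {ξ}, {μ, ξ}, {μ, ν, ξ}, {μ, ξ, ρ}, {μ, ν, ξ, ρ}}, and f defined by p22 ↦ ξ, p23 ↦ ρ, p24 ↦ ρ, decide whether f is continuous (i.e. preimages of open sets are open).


f is NOT continuous.

Compute f^{-1}(U) for each U ∈ τ_Y:
  U = ∅: f^{-1}(U) = ∅ ∈ τ_X ✓.
  U = {ξ}: f^{-1}(U) = {p22} ∉ τ_X ✗.
  U = {μ, ξ}: f^{-1}(U) = {p22} ∉ τ_X ✗.
  U = {μ, ν, ξ}: f^{-1}(U) = {p22} ∉ τ_X ✗.
  U = {μ, ξ, ρ}: f^{-1}(U) = {p22, p23, p24} ∈ τ_X ✓.
  U = {μ, ν, ξ, ρ}: f^{-1}(U) = {p22, p23, p24} ∈ τ_X ✓.
Found U = {ξ} with f^{-1}(U) = {p22} not in τ_X. Therefore f is NOT continuous.
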